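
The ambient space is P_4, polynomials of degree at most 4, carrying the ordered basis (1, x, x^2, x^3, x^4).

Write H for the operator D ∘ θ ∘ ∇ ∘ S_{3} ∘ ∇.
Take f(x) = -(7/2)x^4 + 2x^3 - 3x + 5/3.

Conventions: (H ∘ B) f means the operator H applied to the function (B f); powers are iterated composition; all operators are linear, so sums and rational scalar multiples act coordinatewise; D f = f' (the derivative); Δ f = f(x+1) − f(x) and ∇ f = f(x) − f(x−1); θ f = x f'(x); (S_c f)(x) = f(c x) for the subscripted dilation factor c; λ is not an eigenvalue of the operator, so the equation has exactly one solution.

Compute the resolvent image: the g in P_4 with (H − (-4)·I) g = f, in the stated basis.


write g with unknown coordinates in the stated basis and equate coefficients in (H − (-4)·I) g = f
solving from the highest basis element down gives g = -(7/8)x^4 + (1/2)x^3 + (1131/4)x - 605/6
check: H g = -1134x + 405
so H g − (-4)·g = -(7/2)x^4 + 2x^3 - 3x + 5/3 = f ✓

the image equals g(x) = -(7/8)x^4 + (1/2)x^3 + (1131/4)x - 605/6


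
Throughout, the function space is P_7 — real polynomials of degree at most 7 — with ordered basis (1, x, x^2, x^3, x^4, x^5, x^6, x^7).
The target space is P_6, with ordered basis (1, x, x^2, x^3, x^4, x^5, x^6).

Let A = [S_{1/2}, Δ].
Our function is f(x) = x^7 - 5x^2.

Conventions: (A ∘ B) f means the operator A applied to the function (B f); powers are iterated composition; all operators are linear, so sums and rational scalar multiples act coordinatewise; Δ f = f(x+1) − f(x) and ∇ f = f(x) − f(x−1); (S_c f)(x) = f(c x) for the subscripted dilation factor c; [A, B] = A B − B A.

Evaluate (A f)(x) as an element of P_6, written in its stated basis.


the image equals g(x) = (7/128)x^6 + (63/128)x^5 + (245/128)x^4 + (525/128)x^3 + (651/128)x^2 + (121/128)x - 353/128

Δ f = 7x^6 + 21x^5 + 35x^4 + 35x^3 + 21x^2 - 3x - 4
S_{1/2} Δ f = (7/64)x^6 + (21/32)x^5 + (35/16)x^4 + (35/8)x^3 + (21/4)x^2 - (3/2)x - 4
S_{1/2} f = (1/128)x^7 - (5/4)x^2
Δ S_{1/2} f = (7/128)x^6 + (21/128)x^5 + (35/128)x^4 + (35/128)x^3 + (21/128)x^2 - (313/128)x - 159/128
[S_{1/2}, Δ] f = (7/128)x^6 + (63/128)x^5 + (245/128)x^4 + (525/128)x^3 + (651/128)x^2 + (121/128)x - 353/128


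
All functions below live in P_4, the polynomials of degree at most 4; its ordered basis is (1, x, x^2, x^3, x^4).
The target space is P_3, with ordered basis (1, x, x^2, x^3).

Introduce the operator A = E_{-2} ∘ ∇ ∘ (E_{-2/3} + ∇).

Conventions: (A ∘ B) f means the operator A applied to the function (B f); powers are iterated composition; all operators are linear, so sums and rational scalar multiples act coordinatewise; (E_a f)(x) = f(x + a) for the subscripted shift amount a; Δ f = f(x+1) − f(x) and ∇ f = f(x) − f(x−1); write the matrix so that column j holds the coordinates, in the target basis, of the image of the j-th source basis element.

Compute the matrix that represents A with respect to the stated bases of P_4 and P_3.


image of 1: 0
image of x: 1
image of x^2: 2x - 13/3
image of x^3: 3x^2 - 13x + 37/3
image of x^4: 4x^3 - 26x^2 + (148/3)x - 545/27
each image's coordinates form column j of the matrix

the matrix is [[0, 1, -13/3, 37/3, -545/27]; [0, 0, 2, -13, 148/3]; [0, 0, 0, 3, -26]; [0, 0, 0, 0, 4]] (rows listed top to bottom)


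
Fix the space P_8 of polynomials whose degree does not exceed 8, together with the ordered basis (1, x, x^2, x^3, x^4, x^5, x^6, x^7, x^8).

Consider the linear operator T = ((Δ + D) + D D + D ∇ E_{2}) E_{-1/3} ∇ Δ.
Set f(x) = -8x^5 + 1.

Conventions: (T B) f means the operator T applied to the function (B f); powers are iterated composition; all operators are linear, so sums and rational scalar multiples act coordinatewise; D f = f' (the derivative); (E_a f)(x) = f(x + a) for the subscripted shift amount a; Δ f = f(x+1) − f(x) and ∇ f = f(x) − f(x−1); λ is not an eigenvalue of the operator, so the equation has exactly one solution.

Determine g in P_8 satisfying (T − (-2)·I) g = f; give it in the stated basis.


g(x) = -4x^5 + 240x^2 + 440x + 1603/6

write g with unknown coordinates in the stated basis and equate coefficients in (T − (-2)·I) g = f
solving from the highest basis element down gives g = -4x^5 + 240x^2 + 440x + 1603/6
check: T g = -480x^2 - 880x - 1600/3
so T g − (-2)·g = -8x^5 + 1 = f ✓


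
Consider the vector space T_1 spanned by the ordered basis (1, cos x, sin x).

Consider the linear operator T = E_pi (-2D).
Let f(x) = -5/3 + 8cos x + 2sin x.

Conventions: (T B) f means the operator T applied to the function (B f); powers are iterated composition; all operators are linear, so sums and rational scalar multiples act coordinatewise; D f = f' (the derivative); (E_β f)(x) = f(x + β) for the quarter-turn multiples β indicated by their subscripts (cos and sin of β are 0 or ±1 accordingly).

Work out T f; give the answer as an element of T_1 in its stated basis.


g(x) = 4cos x - 16sin x

D f = 2cos x - 8sin x
(-2D) f = -4cos x + 16sin x
E_pi (-2D) f = 4cos x - 16sin x


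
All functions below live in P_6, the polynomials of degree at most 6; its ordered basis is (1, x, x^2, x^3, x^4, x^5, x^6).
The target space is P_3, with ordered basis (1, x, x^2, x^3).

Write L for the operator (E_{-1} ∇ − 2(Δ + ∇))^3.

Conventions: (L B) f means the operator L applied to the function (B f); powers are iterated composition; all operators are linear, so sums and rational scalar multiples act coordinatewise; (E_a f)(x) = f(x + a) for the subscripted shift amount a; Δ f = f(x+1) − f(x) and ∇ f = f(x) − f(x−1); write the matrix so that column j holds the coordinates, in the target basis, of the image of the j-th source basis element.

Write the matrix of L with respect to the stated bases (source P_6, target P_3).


the matrix is [[0, 0, 0, -162, -972, -810, -4860]; [0, 0, 0, 0, -648, -4860, -4860]; [0, 0, 0, 0, 0, -1620, -14580]; [0, 0, 0, 0, 0, 0, -3240]] (rows listed top to bottom)

image of 1: 0
image of x: 0
image of x^2: 0
image of x^3: -162
image of x^4: -648x - 972
image of x^5: -1620x^2 - 4860x - 810
image of x^6: -3240x^3 - 14580x^2 - 4860x - 4860
each image's coordinates form column j of the matrix


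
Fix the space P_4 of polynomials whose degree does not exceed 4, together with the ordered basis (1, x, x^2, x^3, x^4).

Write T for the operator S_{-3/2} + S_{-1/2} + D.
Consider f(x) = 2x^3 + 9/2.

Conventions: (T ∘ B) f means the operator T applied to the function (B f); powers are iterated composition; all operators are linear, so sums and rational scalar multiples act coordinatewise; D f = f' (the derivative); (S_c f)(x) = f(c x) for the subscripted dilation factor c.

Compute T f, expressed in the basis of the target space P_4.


the image equals g(x) = -7x^3 + 6x^2 + 9

S_{-3/2} f = -(27/4)x^3 + 9/2
S_{-1/2} f = -(1/4)x^3 + 9/2
D f = 6x^2
(S_{-3/2} + S_{-1/2} + D) f = -7x^3 + 6x^2 + 9


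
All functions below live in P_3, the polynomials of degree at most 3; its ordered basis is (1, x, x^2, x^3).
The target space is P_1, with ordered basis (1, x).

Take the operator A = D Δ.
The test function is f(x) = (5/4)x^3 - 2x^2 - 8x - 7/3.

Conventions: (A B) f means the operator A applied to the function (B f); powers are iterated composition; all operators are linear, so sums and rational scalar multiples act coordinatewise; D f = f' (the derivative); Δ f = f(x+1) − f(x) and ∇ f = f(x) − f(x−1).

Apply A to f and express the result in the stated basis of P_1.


Δ f = (15/4)x^2 - (1/4)x - 35/4
D Δ f = (15/2)x - 1/4

the result is g(x) = (15/2)x - 1/4


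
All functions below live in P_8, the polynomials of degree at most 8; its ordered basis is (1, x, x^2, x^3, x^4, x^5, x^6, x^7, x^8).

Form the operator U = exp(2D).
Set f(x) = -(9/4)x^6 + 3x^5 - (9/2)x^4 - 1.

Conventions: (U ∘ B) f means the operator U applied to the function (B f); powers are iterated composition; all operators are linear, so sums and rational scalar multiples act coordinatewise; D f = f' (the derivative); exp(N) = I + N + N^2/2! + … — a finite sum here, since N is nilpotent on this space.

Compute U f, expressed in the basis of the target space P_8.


g(x) = -(9/4)x^6 - 24x^5 - (219/2)x^4 - 276x^3 - 408x^2 - 336x - 121

order-1 term: -27x^5 + 30x^4 - 36x^3
order-2 term: -135x^4 + 120x^3 - 108x^2
order-3 term: -360x^3 + 240x^2 - 144x
order-4 term: -540x^2 + 240x - 72
order-5 term: -432x + 96
order-6 term: -144
the series for exp(2D) f terminates at order 6
exp(2D) f = -(9/4)x^6 - 24x^5 - (219/2)x^4 - 276x^3 - 408x^2 - 336x - 121


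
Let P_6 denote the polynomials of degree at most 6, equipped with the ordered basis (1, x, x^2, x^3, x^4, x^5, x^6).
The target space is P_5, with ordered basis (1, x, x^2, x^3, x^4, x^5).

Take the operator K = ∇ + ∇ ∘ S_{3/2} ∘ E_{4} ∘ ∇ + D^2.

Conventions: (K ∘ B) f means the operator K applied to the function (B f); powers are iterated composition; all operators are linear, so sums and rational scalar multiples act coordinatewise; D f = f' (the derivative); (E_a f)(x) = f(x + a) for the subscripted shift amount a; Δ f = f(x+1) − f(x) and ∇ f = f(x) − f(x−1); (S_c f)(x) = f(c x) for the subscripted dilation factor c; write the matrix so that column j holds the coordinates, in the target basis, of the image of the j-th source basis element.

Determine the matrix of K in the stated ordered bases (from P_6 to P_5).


image of 1: 0
image of x: 1
image of x^2: 2x + 4
image of x^3: 3x^2 + (33/2)x + 103/4
image of x^4: 4x^3 + (93/2)x^2 + (305/2)x + 140
image of x^5: 5x^4 + (445/4)x^3 + (4535/8)x^2 + (2105/2)x + 11071/16
image of x^6: 6x^5 + (3885/16)x^4 + (13525/8)x^3 + (18975/4)x^2 + (99591/16)x + 12533/4
each image's coordinates form column j of the matrix

the matrix is [[0, 1, 4, 103/4, 140, 11071/16, 12533/4]; [0, 0, 2, 33/2, 305/2, 2105/2, 99591/16]; [0, 0, 0, 3, 93/2, 4535/8, 18975/4]; [0, 0, 0, 0, 4, 445/4, 13525/8]; [0, 0, 0, 0, 0, 5, 3885/16]; [0, 0, 0, 0, 0, 0, 6]] (rows listed top to bottom)


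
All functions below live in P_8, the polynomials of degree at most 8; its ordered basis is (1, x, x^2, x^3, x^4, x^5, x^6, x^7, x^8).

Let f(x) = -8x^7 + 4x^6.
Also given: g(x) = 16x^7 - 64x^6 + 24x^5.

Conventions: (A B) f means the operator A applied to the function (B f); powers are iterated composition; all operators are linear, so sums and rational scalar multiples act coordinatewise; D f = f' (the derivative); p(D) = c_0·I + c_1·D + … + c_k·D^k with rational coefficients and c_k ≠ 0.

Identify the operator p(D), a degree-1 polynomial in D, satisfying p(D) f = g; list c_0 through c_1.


p(D) = -2·I + D, i.e. c_0 = -2, c_1 = 1

D^0 f = -8x^7 + 4x^6
D^1 f = -56x^6 + 24x^5
matching coefficients of g against c_0 f + c_1 Df + … from the top degree down determines the c_i
solution: c_0 = -2, c_1 = 1


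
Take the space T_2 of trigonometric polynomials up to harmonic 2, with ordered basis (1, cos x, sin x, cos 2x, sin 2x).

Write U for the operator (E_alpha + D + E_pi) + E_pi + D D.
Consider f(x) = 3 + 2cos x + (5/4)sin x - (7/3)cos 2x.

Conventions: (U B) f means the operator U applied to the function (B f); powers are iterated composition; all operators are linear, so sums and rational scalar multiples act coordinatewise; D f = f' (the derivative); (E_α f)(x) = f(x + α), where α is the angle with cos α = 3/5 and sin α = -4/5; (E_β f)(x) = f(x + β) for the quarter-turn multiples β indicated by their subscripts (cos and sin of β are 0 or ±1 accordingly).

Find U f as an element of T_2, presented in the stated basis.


E_alpha f = 3 + (1/5)cos x + (47/20)sin x + (49/75)cos 2x - (56/25)sin 2x
D f = (5/4)cos x - 2sin x + (14/3)sin 2x
E_pi f = 3 - 2cos x - (5/4)sin x - (7/3)cos 2x
(E_alpha + D + E_pi) f = 6 - (11/20)cos x - (9/10)sin x - (42/25)cos 2x + (182/75)sin 2x
E_pi f = 3 - 2cos x - (5/4)sin x - (7/3)cos 2x
D f = (5/4)cos x - 2sin x + (14/3)sin 2x
D D f = -2cos x - (5/4)sin x + (28/3)cos 2x
((E_alpha + D + E_pi) + E_pi + D D) f = 9 - (91/20)cos x - (17/5)sin x + (133/25)cos 2x + (182/75)sin 2x

the result is g(x) = 9 - (91/20)cos x - (17/5)sin x + (133/25)cos 2x + (182/75)sin 2x


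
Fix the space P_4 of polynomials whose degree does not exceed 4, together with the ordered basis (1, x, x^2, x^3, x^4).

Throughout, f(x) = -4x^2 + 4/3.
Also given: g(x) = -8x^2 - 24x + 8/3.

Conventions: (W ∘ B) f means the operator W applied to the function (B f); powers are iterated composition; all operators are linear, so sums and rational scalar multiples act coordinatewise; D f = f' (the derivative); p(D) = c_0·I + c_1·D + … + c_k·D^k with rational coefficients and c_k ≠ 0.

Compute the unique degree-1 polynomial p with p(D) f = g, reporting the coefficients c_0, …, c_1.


c_0 = 2, c_1 = 3

D^0 f = -4x^2 + 4/3
D^1 f = -8x
matching coefficients of g against c_0 f + c_1 Df + … from the top degree down determines the c_i
solution: c_0 = 2, c_1 = 3


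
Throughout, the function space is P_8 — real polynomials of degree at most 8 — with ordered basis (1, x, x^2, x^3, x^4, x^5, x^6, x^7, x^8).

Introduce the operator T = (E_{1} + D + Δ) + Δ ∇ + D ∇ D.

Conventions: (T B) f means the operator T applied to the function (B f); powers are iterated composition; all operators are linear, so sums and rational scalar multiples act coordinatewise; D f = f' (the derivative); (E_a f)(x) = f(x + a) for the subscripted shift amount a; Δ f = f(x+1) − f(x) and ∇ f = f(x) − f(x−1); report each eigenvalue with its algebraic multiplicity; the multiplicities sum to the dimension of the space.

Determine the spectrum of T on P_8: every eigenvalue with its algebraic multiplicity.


λ = 1 (multiplicity 9)

image of 1: 1
image of x: x + 3
image of x^2: x^2 + 6x + 4
image of x^3: x^3 + 9x^2 + 12x + 8
image of x^4: x^4 + 12x^3 + 24x^2 + 32x - 8
image of x^5: x^5 + 15x^4 + 40x^3 + 80x^2 - 40x + 22
image of x^6: x^6 + 18x^5 + 60x^4 + 160x^3 - 120x^2 + 132x - 26
image of x^7: x^7 + 21x^6 + 84x^5 + 280x^4 - 280x^3 + 462x^2 - 182x + 44
image of x^8: x^8 + 24x^7 + 112x^6 + 448x^5 - 560x^4 + 1232x^3 - 728x^2 + 352x - 52
the matrix is upper triangular; its diagonal is (1, 1, 1, 1, 1, 1, 1, 1, 1)
for a triangular matrix the eigenvalues are the diagonal entries, with algebraic multiplicity their repetition count


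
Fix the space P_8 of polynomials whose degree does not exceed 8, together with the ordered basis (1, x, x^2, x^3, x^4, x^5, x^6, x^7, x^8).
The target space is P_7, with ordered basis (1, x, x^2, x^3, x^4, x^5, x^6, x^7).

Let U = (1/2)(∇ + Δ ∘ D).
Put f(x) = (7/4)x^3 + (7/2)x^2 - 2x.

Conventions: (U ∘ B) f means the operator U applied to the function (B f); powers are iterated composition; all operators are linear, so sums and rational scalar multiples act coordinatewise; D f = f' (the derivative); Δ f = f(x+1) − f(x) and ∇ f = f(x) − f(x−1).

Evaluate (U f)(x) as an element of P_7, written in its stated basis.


∇ f = (21/4)x^2 + (7/4)x - 15/4
D f = (21/4)x^2 + 7x - 2
Δ D f = (21/2)x + 49/4
(∇ + Δ ∘ D) f = (21/4)x^2 + (49/4)x + 17/2
((1/2)(∇ + Δ ∘ D)) f = (21/8)x^2 + (49/8)x + 17/4

g(x) = (21/8)x^2 + (49/8)x + 17/4


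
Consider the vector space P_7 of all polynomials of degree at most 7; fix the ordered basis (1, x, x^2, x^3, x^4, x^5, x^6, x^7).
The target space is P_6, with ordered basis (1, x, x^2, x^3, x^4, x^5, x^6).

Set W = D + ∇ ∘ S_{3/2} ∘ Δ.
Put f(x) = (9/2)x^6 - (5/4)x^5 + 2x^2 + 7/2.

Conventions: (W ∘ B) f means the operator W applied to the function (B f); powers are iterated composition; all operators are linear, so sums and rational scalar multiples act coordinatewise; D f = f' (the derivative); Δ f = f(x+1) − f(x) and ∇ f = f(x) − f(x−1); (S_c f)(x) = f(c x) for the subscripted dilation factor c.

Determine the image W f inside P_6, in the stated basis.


the image equals g(x) = 27x^5 + (32605/32)x^4 - 810x^3 + (31185/32)x^2 - (10177/32)x + 4473/64

D f = 27x^5 - (25/4)x^4 + 4x
Δ f = 27x^5 + (245/4)x^4 + (155/2)x^3 + 55x^2 + (99/4)x + 21/4
S_{3/2} Δ f = (6561/32)x^5 + (19845/64)x^4 + (4185/16)x^3 + (495/4)x^2 + (297/8)x + 21/4
∇ S_{3/2} Δ f = (32805/32)x^4 - 810x^3 + (31185/32)x^2 - (10305/32)x + 4473/64
(D + ∇ ∘ S_{3/2} ∘ Δ) f = 27x^5 + (32605/32)x^4 - 810x^3 + (31185/32)x^2 - (10177/32)x + 4473/64


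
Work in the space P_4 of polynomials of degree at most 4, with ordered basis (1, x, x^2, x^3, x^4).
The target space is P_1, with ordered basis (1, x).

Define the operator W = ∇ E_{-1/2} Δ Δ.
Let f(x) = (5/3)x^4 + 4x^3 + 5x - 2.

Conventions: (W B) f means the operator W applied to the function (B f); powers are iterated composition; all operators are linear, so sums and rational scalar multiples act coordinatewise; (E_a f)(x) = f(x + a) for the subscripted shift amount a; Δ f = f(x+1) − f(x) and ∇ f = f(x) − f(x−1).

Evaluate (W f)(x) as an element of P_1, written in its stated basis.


the image equals g(x) = 40x + 24

Δ f = (20/3)x^3 + 22x^2 + (56/3)x + 32/3
Δ Δ f = 20x^2 + 64x + 142/3
E_{-1/2} (Δ Δ) f = 20x^2 + 44x + 61/3
∇ E_{-1/2} (Δ Δ) f = 40x + 24


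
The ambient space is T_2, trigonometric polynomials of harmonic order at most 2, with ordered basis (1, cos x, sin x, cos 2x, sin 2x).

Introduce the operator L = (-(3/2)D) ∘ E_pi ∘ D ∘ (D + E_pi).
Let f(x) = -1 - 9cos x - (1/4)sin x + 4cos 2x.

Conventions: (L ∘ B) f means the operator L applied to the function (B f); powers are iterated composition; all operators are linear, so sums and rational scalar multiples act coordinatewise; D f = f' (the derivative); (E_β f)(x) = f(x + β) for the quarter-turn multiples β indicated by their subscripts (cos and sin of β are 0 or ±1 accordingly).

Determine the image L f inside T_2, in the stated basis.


g(x) = -(105/8)cos x - (111/8)sin x + 24cos 2x - 48sin 2x

D f = -(1/4)cos x + 9sin x - 8sin 2x
E_pi f = -1 + 9cos x + (1/4)sin x + 4cos 2x
(D + E_pi) f = -1 + (35/4)cos x + (37/4)sin x + 4cos 2x - 8sin 2x
D (D + E_pi) f = (37/4)cos x - (35/4)sin x - 16cos 2x - 8sin 2x
E_pi D (D + E_pi) f = -(37/4)cos x + (35/4)sin x - 16cos 2x - 8sin 2x
D (E_pi ∘ D) (D + E_pi) f = (35/4)cos x + (37/4)sin x - 16cos 2x + 32sin 2x
(-(3/2)D) (E_pi ∘ D) (D + E_pi) f = -(105/8)cos x - (111/8)sin x + 24cos 2x - 48sin 2x


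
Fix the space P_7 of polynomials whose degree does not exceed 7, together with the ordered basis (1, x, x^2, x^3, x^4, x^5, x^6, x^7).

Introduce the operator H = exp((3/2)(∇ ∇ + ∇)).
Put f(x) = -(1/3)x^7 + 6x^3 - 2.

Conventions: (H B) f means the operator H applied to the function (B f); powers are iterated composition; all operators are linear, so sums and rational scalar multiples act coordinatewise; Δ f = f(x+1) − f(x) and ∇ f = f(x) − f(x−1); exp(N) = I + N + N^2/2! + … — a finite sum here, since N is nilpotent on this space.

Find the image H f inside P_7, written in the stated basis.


the result is g(x) = -(1/3)x^7 - (7/2)x^6 - (105/4)x^5 - (245/8)x^4 - (1129/16)x^3 + (16467/32)x^2 - (32171/64)x + 77953/128

order-1 term: -(7/2)x^6 - (21/2)x^5 + (175/2)x^4 - (455/2)x^3 + (663/2)x^2 - (373/2)x + 35/2
order-2 term: -(63/4)x^5 - (315/4)x^4 + (1785/4)x^3 - (945/4)x^2 - (5529/4)x + 7533/4
order-3 term: -(315/8)x^4 - (945/4)x^3 + (6615/8)x^2 + (2835/4)x - 17667/8
order-4 term: -(945/16)x^3 - (2835/8)x^2 + (10395/16)x + 6615/8
order-5 term: -(1701/32)x^2 - (8505/32)x + 2835/16
order-6 term: -(1701/64)x - 5103/64
order-7 term: -729/128
the series for exp((3/2)(∇ ∇ + ∇)) f terminates at order 7
exp((3/2)(∇ ∇ + ∇)) f = -(1/3)x^7 - (7/2)x^6 - (105/4)x^5 - (245/8)x^4 - (1129/16)x^3 + (16467/32)x^2 - (32171/64)x + 77953/128


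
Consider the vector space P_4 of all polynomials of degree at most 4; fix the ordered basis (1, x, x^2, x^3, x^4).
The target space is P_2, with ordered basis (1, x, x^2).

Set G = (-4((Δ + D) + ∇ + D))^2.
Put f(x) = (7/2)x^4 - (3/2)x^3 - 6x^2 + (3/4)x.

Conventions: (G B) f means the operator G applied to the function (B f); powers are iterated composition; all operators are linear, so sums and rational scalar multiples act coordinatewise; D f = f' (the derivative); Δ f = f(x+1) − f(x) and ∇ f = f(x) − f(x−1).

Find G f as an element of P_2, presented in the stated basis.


g(x) = 10752x^2 - 2304x + 512

Δ f = 14x^3 + (33/2)x^2 - (5/2)x - 13/4
D f = 14x^3 - (9/2)x^2 - 12x + 3/4
(Δ + D) f = 28x^3 + 12x^2 - (29/2)x - 5/2
∇ f = 14x^3 - (51/2)x^2 + (13/2)x + 7/4
D f = 14x^3 - (9/2)x^2 - 12x + 3/4
((Δ + D) + ∇ + D) f = 56x^3 - 18x^2 - 20x
(-4((Δ + D) + ∇ + D)) f = -224x^3 + 72x^2 + 80x
Δ (-4((Δ + D) + ∇ + D)) f = -672x^2 - 528x - 72
D (-4((Δ + D) + ∇ + D)) f = -672x^2 + 144x + 80
(Δ + D) (-4((Δ + D) + ∇ + D)) f = -1344x^2 - 384x + 8
∇ (-4((Δ + D) + ∇ + D)) f = -672x^2 + 816x - 216
D (-4((Δ + D) + ∇ + D)) f = -672x^2 + 144x + 80
((Δ + D) + ∇ + D) (-4((Δ + D) + ∇ + D)) f = -2688x^2 + 576x - 128
(-4((Δ + D) + ∇ + D)) (-4((Δ + D) + ∇ + D)) f = 10752x^2 - 2304x + 512


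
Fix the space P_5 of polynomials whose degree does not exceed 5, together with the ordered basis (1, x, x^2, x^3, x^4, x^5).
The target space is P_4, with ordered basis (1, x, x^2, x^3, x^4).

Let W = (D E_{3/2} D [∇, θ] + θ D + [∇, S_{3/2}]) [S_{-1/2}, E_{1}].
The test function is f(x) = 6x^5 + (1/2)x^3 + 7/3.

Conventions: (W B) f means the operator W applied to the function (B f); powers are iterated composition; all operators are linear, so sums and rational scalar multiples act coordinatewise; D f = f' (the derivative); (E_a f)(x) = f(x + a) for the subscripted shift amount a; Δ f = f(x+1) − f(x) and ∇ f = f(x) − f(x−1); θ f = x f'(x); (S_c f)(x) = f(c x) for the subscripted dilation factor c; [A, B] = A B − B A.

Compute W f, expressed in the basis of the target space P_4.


the result is g(x) = (3375/64)x^3 - (12825/128)x^2 + (801/4)x - 13797/256

E_{1} f = 6x^5 + 30x^4 + (121/2)x^3 + (123/2)x^2 + (63/2)x + 53/6
S_{-1/2} E_{1} f = -(3/16)x^5 + (15/8)x^4 - (121/16)x^3 + (123/8)x^2 - (63/4)x + 53/6
S_{-1/2} f = -(3/16)x^5 - (1/16)x^3 + 7/3
E_{1} S_{-1/2} f = -(3/16)x^5 - (15/16)x^4 - (31/16)x^3 - (33/16)x^2 - (9/8)x + 25/12
[S_{-1/2}, E_{1}] f = (45/16)x^4 - (45/8)x^3 + (279/16)x^2 - (117/8)x + 27/4
θ [S_{-1/2}, E_{1}] f = (45/4)x^4 - (135/8)x^3 + (279/8)x^2 - (117/8)x
∇ θ [S_{-1/2}, E_{1}] f = 45x^3 - (945/8)x^2 + (1323/8)x - 621/8
∇ [S_{-1/2}, E_{1}] f = (45/4)x^3 - (135/4)x^2 + 63x - 81/2
θ ∇ [S_{-1/2}, E_{1}] f = (135/4)x^3 - (135/2)x^2 + 63x
[∇, θ] [S_{-1/2}, E_{1}] f = (45/4)x^3 - (405/8)x^2 + (819/8)x - 621/8
D [∇, θ] [S_{-1/2}, E_{1}] f = (135/4)x^2 - (405/4)x + 819/8
E_{3/2} D [∇, θ] [S_{-1/2}, E_{1}] f = (135/4)x^2 + 423/16
D (E_{3/2} D) [∇, θ] [S_{-1/2}, E_{1}] f = (135/2)x
D [S_{-1/2}, E_{1}] f = (45/4)x^3 - (135/8)x^2 + (279/8)x - 117/8
θ D [S_{-1/2}, E_{1}] f = (135/4)x^3 - (135/4)x^2 + (279/8)x
S_{3/2} [S_{-1/2}, E_{1}] f = (3645/256)x^4 - (1215/64)x^3 + (2511/64)x^2 - (351/16)x + 27/4
∇ S_{3/2} [S_{-1/2}, E_{1}] f = (3645/64)x^3 - (18225/128)x^2 + (1539/8)x - 24165/256
∇ [S_{-1/2}, E_{1}] f = (45/4)x^3 - (135/4)x^2 + 63x - 81/2
S_{3/2} ∇ [S_{-1/2}, E_{1}] f = (1215/32)x^3 - (1215/16)x^2 + (189/2)x - 81/2
[∇, S_{3/2}] [S_{-1/2}, E_{1}] f = (1215/64)x^3 - (8505/128)x^2 + (783/8)x - 13797/256
(D E_{3/2} D [∇, θ] + θ D + [∇, S_{3/2}]) [S_{-1/2}, E_{1}] f = (3375/64)x^3 - (12825/128)x^2 + (801/4)x - 13797/256


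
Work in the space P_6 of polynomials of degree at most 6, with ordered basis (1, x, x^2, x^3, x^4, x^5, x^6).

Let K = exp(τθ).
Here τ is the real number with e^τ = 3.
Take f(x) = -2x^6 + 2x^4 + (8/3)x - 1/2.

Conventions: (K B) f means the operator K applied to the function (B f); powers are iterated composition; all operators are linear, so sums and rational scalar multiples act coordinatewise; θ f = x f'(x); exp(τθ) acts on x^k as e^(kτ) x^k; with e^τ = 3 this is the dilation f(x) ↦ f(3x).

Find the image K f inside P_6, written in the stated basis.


exp(τθ) x^k = e^(kτ) x^k; with e^τ = 3 this sends x^k to 3^k x^k
x ↦ 3 x
x^4 ↦ 81 x^4
x^6 ↦ 729 x^6
applying this coordinatewise to f: exp(τθ) f = -1458x^6 + 162x^4 + 8x - 1/2

the result is g(x) = -1458x^6 + 162x^4 + 8x - 1/2


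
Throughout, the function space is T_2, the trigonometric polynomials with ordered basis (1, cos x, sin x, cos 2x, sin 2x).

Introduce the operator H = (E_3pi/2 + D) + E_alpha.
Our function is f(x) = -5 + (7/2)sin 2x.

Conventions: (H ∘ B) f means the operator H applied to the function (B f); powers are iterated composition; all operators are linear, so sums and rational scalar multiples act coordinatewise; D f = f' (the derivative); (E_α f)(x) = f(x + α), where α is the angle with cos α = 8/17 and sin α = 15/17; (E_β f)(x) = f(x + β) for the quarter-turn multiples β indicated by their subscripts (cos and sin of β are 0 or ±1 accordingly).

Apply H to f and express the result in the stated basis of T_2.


E_3pi/2 f = -5 - (7/2)sin 2x
D f = 7cos 2x
(E_3pi/2 + D) f = -5 + 7cos 2x - (7/2)sin 2x
E_alpha f = -5 + (840/289)cos 2x - (1127/578)sin 2x
((E_3pi/2 + D) + E_alpha) f = -10 + (2863/289)cos 2x - (1575/289)sin 2x

the result is g(x) = -10 + (2863/289)cos 2x - (1575/289)sin 2x


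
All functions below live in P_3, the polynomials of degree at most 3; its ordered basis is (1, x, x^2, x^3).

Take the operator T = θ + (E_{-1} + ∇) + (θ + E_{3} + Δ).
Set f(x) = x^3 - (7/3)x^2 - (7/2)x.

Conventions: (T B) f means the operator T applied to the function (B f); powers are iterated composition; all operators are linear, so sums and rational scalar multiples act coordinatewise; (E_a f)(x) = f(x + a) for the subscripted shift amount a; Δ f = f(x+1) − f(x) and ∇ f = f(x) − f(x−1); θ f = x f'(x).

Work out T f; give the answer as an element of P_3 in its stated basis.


g(x) = 8x^3 - 2x^2 - (8/3)x - 28/3

θ f = 3x^3 - (14/3)x^2 - (7/2)x
E_{-1} f = x^3 - (16/3)x^2 + (25/6)x + 1/6
∇ f = 3x^2 - (23/3)x - 1/6
(E_{-1} + ∇) f = x^3 - (7/3)x^2 - (7/2)x
θ f = 3x^3 - (14/3)x^2 - (7/2)x
E_{3} f = x^3 + (20/3)x^2 + (19/2)x - 9/2
Δ f = 3x^2 - (5/3)x - 29/6
(θ + E_{3} + Δ) f = 4x^3 + 5x^2 + (13/3)x - 28/3
(θ + (E_{-1} + ∇) + (θ + E_{3} + Δ)) f = 8x^3 - 2x^2 - (8/3)x - 28/3


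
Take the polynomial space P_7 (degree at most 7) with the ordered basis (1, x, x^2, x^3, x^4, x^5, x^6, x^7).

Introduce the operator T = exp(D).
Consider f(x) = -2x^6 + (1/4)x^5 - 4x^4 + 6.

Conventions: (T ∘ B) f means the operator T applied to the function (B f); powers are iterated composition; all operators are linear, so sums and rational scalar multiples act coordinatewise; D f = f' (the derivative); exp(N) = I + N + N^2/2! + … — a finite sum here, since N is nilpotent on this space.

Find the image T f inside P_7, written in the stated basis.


order-1 term: -12x^5 + (5/4)x^4 - 16x^3
order-2 term: -30x^4 + (5/2)x^3 - 24x^2
order-3 term: -40x^3 + (5/2)x^2 - 16x
order-4 term: -30x^2 + (5/4)x - 4
order-5 term: -12x + 1/4
order-6 term: -2
the series for exp(D) f terminates at order 6
exp(D) f = -2x^6 - (47/4)x^5 - (131/4)x^4 - (107/2)x^3 - (103/2)x^2 - (107/4)x + 1/4

g(x) = -2x^6 - (47/4)x^5 - (131/4)x^4 - (107/2)x^3 - (103/2)x^2 - (107/4)x + 1/4


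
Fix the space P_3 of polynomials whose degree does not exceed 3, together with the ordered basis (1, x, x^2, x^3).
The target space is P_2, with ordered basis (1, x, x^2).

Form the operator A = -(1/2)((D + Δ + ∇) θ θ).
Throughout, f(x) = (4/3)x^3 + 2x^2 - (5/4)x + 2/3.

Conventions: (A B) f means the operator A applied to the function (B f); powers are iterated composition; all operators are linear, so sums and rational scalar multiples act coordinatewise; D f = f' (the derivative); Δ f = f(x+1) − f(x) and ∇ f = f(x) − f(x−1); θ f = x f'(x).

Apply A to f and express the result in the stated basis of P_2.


θ f = 4x^3 + 4x^2 - (5/4)x
θ θ f = 12x^3 + 8x^2 - (5/4)x
D (θ θ) f = 36x^2 + 16x - 5/4
Δ (θ θ) f = 36x^2 + 52x + 75/4
∇ (θ θ) f = 36x^2 - 20x + 11/4
(D + Δ + ∇) (θ θ) f = 108x^2 + 48x + 81/4
(-(1/2)((D + Δ + ∇) θ θ)) f = -54x^2 - 24x - 81/8

the image equals g(x) = -54x^2 - 24x - 81/8


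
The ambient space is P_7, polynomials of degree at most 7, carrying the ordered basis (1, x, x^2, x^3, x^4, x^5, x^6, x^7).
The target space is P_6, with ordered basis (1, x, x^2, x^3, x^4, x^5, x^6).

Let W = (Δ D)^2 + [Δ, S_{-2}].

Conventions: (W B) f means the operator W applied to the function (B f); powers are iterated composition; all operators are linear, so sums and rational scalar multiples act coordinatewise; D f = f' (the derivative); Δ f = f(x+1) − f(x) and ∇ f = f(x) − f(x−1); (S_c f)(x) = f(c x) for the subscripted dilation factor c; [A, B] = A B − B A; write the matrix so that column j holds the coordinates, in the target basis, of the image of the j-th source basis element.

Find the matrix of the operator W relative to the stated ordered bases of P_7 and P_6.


image of 1: 0
image of x: -3
image of x^2: 12x + 3
image of x^3: -36x^2 - 18x - 9
image of x^4: 96x^3 + 72x^2 + 72x + 39
image of x^5: -240x^4 - 240x^3 - 360x^2 - 30x + 87
image of x^6: 576x^5 + 720x^4 + 1440x^3 + 1260x^2 + 1116x + 483
image of x^7: -1344x^6 - 2016x^5 - 5040x^4 - 3360x^3 - 252x^2 + 2058x + 1131
each image's coordinates form column j of the matrix

the matrix is [[0, -3, 3, -9, 39, 87, 483, 1131]; [0, 0, 12, -18, 72, -30, 1116, 2058]; [0, 0, 0, -36, 72, -360, 1260, -252]; [0, 0, 0, 0, 96, -240, 1440, -3360]; [0, 0, 0, 0, 0, -240, 720, -5040]; [0, 0, 0, 0, 0, 0, 576, -2016]; [0, 0, 0, 0, 0, 0, 0, -1344]] (rows listed top to bottom)


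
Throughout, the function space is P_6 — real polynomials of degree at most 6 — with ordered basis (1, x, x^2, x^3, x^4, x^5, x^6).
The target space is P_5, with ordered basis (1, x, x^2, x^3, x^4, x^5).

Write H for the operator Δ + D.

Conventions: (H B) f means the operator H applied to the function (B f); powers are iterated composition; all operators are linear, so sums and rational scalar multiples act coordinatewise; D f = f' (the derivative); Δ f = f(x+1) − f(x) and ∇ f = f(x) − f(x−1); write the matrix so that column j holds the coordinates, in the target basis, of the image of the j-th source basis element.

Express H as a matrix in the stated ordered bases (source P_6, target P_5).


the matrix is [[0, 2, 1, 1, 1, 1, 1]; [0, 0, 4, 3, 4, 5, 6]; [0, 0, 0, 6, 6, 10, 15]; [0, 0, 0, 0, 8, 10, 20]; [0, 0, 0, 0, 0, 10, 15]; [0, 0, 0, 0, 0, 0, 12]] (rows listed top to bottom)

image of 1: 0
image of x: 2
image of x^2: 4x + 1
image of x^3: 6x^2 + 3x + 1
image of x^4: 8x^3 + 6x^2 + 4x + 1
image of x^5: 10x^4 + 10x^3 + 10x^2 + 5x + 1
image of x^6: 12x^5 + 15x^4 + 20x^3 + 15x^2 + 6x + 1
each image's coordinates form column j of the matrix


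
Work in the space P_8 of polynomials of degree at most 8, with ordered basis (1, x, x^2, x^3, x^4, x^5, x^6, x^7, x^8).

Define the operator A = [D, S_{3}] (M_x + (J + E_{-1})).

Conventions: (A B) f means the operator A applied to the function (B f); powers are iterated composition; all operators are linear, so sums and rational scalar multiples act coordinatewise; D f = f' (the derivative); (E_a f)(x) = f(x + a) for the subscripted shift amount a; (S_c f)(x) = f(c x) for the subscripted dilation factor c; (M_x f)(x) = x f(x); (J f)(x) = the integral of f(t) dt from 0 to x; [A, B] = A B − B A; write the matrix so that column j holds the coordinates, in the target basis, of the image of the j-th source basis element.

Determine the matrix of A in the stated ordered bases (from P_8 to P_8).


the matrix is [[4, 2, -4, 6, -8, 10, -12, 14, -16]; [0, 18, 12, -36, 72, -120, 180, -252, 336]; [0, 0, 72, 54, -216, 540, -1080, 1890, -3024]; [0, 0, 0, 270, 216, -1080, 3240, -7560, 15120]; [0, 0, 0, 0, 972, 810, -4860, 17010, -45360]; [0, 0, 0, 0, 0, 3402, 2916, -20412, 81648]; [0, 0, 0, 0, 0, 0, 11664, 10206, -81648]; [0, 0, 0, 0, 0, 0, 0, 39366, 34992]; [0, 0, 0, 0, 0, 0, 0, 0, 131220]] (rows listed top to bottom)

image of 1: 4
image of x: 18x + 2
image of x^2: 72x^2 + 12x - 4
image of x^3: 270x^3 + 54x^2 - 36x + 6
image of x^4: 972x^4 + 216x^3 - 216x^2 + 72x - 8
image of x^5: 3402x^5 + 810x^4 - 1080x^3 + 540x^2 - 120x + 10
image of x^6: 11664x^6 + 2916x^5 - 4860x^4 + 3240x^3 - 1080x^2 + 180x - 12
image of x^7: 39366x^7 + 10206x^6 - 20412x^5 + 17010x^4 - 7560x^3 + 1890x^2 - 252x + 14
image of x^8: 131220x^8 + 34992x^7 - 81648x^6 + 81648x^5 - 45360x^4 + 15120x^3 - 3024x^2 + 336x - 16
each image's coordinates form column j of the matrix


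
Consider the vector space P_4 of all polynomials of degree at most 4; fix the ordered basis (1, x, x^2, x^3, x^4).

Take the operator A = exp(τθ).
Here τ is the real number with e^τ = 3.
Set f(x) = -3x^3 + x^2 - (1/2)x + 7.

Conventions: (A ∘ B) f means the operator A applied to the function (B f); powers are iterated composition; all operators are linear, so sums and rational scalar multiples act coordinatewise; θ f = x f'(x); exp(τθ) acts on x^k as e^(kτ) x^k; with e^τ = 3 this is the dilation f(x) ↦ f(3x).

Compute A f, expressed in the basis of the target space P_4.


exp(τθ) x^k = e^(kτ) x^k; with e^τ = 3 this sends x^k to 3^k x^k
x ↦ 3 x
x^2 ↦ 9 x^2
x^3 ↦ 27 x^3
applying this coordinatewise to f: exp(τθ) f = -81x^3 + 9x^2 - (3/2)x + 7

the image equals g(x) = -81x^3 + 9x^2 - (3/2)x + 7


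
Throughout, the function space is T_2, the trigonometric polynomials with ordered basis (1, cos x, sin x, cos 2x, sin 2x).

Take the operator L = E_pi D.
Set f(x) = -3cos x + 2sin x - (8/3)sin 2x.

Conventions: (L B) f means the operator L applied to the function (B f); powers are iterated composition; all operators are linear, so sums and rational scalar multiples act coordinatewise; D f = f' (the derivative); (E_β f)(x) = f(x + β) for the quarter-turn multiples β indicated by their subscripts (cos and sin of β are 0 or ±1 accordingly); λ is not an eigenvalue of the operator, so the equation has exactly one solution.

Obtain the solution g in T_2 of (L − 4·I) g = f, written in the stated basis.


the image equals g(x) = (14/17)cos x - (5/17)sin x + (4/15)cos 2x + (8/15)sin 2x

write g with unknown coordinates in the stated basis and equate coefficients in (L − 4·I) g = f
solving from the highest basis element down gives g = (14/17)cos x - (5/17)sin x + (4/15)cos 2x + (8/15)sin 2x
check: L g = (5/17)cos x + (14/17)sin x + (16/15)cos 2x - (8/15)sin 2x
so L g − 4·g = -3cos x + 2sin x - (8/3)sin 2x = f ✓


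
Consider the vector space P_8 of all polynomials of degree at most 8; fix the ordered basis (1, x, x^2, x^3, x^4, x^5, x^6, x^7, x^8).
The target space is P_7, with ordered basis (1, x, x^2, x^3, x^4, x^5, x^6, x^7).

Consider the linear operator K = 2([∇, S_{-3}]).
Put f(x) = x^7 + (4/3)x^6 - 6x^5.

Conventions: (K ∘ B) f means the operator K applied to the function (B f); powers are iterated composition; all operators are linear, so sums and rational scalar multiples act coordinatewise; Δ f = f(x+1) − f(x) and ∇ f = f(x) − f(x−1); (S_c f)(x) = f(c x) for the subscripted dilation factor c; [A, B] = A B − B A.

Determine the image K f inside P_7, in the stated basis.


g(x) = -40824x^6 + 97200x^5 - 165240x^4 + 165600x^3 - 90792x^2 + 27888x - 10168/3

S_{-3} f = -2187x^7 + 972x^6 + 1458x^5
∇ S_{-3} f = -15309x^6 + 51759x^5 - 83835x^4 + 81405x^3 - 45927x^2 + 13851x - 1701
∇ f = 7x^6 - 13x^5 - 15x^4 + (155/3)x^3 - 59x^2 + 31x - 19/3
S_{-3} ∇ f = 5103x^6 + 3159x^5 - 1215x^4 - 1395x^3 - 531x^2 - 93x - 19/3
[∇, S_{-3}] f = -20412x^6 + 48600x^5 - 82620x^4 + 82800x^3 - 45396x^2 + 13944x - 5084/3
(2([∇, S_{-3}])) f = -40824x^6 + 97200x^5 - 165240x^4 + 165600x^3 - 90792x^2 + 27888x - 10168/3


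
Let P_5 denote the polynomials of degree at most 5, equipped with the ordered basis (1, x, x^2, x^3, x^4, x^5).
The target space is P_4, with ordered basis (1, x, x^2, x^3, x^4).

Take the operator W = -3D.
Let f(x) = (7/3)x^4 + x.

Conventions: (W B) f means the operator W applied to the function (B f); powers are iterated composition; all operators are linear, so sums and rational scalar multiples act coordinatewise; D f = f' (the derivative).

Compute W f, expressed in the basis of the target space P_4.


the image equals g(x) = -28x^3 - 3

D f = (28/3)x^3 + 1
(-3D) f = -28x^3 - 3


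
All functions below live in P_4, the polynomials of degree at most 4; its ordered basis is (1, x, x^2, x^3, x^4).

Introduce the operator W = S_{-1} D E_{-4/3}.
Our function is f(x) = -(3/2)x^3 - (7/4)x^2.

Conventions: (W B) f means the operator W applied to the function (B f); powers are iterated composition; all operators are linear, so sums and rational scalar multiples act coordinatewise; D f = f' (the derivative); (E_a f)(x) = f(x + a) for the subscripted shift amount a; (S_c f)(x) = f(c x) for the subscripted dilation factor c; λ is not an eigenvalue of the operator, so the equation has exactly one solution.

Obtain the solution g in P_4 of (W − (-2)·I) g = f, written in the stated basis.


write g with unknown coordinates in the stated basis and equate coefficients in (W − (-2)·I) g = f
solving from the highest basis element down gives g = -(3/4)x^3 + (1/4)x^2 + (13/4)x + 17/24
check: W g = -(9/4)x^2 - (13/2)x - 17/12
so W g − (-2)·g = -(3/2)x^3 - (7/4)x^2 = f ✓

g(x) = -(3/4)x^3 + (1/4)x^2 + (13/4)x + 17/24


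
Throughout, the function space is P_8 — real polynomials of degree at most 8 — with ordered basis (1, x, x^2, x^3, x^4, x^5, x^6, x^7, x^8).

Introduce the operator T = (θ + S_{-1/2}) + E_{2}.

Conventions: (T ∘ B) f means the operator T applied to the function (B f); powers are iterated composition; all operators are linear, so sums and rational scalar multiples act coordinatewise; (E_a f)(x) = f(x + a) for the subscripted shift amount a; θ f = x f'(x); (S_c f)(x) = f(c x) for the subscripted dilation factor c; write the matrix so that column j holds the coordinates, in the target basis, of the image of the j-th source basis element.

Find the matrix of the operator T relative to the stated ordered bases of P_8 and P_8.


the matrix is [[2, 2, 4, 8, 16, 32, 64, 128, 256]; [0, 3/2, 4, 12, 32, 80, 192, 448, 1024]; [0, 0, 13/4, 6, 24, 80, 240, 672, 1792]; [0, 0, 0, 31/8, 8, 40, 160, 560, 1792]; [0, 0, 0, 0, 81/16, 10, 60, 280, 1120]; [0, 0, 0, 0, 0, 191/32, 12, 84, 448]; [0, 0, 0, 0, 0, 0, 449/64, 14, 112]; [0, 0, 0, 0, 0, 0, 0, 1023/128, 16]; [0, 0, 0, 0, 0, 0, 0, 0, 2305/256]] (rows listed top to bottom)

image of 1: 2
image of x: (3/2)x + 2
image of x^2: (13/4)x^2 + 4x + 4
image of x^3: (31/8)x^3 + 6x^2 + 12x + 8
image of x^4: (81/16)x^4 + 8x^3 + 24x^2 + 32x + 16
image of x^5: (191/32)x^5 + 10x^4 + 40x^3 + 80x^2 + 80x + 32
image of x^6: (449/64)x^6 + 12x^5 + 60x^4 + 160x^3 + 240x^2 + 192x + 64
image of x^7: (1023/128)x^7 + 14x^6 + 84x^5 + 280x^4 + 560x^3 + 672x^2 + 448x + 128
image of x^8: (2305/256)x^8 + 16x^7 + 112x^6 + 448x^5 + 1120x^4 + 1792x^3 + 1792x^2 + 1024x + 256
each image's coordinates form column j of the matrix


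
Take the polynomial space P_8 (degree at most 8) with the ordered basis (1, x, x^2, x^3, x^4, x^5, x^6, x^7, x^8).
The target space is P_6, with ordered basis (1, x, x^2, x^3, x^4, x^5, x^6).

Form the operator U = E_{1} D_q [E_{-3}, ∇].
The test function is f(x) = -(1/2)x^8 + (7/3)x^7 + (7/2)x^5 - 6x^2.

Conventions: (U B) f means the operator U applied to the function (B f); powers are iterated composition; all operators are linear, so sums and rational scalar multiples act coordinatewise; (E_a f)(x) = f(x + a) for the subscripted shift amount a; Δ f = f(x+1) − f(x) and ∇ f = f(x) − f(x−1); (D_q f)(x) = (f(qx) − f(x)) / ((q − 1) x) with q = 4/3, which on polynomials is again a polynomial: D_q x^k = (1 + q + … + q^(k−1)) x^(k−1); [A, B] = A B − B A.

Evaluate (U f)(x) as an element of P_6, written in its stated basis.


the result is g(x) = 0

∇ f = -4x^7 + (91/3)x^6 - 77x^5 + (805/6)x^4 - (434/3)x^3 + 98x^2 - (299/6)x + 37/3
E_{-3} ∇ f = -4x^7 + (343/3)x^6 - 1379x^5 + (54985/6)x^4 - (109214/3)x^3 + 86702x^2 - (689141/6)x + 196168/3
E_{-3} f = -(1/2)x^8 + (43/3)x^7 - 175x^6 + (2401/2)x^5 - (10185/2)x^4 + 13734x^3 - 23064x^2 + (44217/2)x - 9288
∇ E_{-3} f = -4x^7 + (343/3)x^6 - 1379x^5 + (54985/6)x^4 - (109214/3)x^3 + 86702x^2 - (689141/6)x + 196168/3
[E_{-3}, ∇] f = 0
D_q [E_{-3}, ∇] f = 0
E_{1} D_q [E_{-3}, ∇] f = 0
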